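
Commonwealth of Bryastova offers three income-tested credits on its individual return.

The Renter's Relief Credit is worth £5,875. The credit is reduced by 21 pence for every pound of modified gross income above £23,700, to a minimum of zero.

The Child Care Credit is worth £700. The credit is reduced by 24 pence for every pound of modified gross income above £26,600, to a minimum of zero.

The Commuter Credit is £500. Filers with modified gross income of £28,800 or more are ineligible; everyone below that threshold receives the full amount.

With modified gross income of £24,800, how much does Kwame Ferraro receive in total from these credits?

Renter's Relief Credit: 21% of the £1,100 excess over £23,700 is £231; credit = £5,875 − £231 = £5,644.
Child Care Credit: £24,800 is at or below the £26,600 threshold, so the full £700 applies.
Commuter Credit: £24,800 is below the £28,800 cutoff, so the full £500 applies.
Total: £5,644 + £700 + £500 = £6,844.

£6,844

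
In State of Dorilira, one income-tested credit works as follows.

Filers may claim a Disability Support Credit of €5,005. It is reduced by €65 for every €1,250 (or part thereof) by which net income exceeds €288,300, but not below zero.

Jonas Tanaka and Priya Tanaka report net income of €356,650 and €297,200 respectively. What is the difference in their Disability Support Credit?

Jonas (€356,650): Disability Support Credit: income exceeds €288,300 by €68,350, which is 55 full-or-partial €1,250 increments; reduction = 55 × €65 = €3,575, leaving €1,430.
Priya (€297,200): Disability Support Credit: income exceeds €288,300 by €8,900, which is 8 full-or-partial €1,250 increments; reduction = 8 × €65 = €520, leaving €4,485.
Difference: |€1,430 − €4,485| = €3,055.

€3,055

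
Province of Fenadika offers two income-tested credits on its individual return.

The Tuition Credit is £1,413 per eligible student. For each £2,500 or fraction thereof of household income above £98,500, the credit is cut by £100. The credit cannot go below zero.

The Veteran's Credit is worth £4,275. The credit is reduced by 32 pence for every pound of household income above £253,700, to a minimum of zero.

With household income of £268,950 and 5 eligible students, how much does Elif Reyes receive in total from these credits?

Tuition Credit: base = 5 × £1,413 = £7,065. income exceeds £98,500 by £170,450, which is 69 full-or-partial £2,500 increments; reduction = 69 × £100 = £6,900, leaving £165.
Veteran's Credit: 32% of the £15,250 excess over £253,700 is £4,880 ≥ base, so the credit is £0.
Total: £165 + £0 = £165.

£165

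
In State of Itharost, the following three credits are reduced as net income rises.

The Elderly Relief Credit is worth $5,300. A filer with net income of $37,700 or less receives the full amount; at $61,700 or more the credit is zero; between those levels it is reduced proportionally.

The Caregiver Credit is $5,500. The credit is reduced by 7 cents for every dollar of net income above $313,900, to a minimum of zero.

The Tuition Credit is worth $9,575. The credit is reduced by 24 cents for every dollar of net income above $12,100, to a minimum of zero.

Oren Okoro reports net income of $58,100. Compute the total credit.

$6,295

Elderly Relief Credit: $58,100 is $20,400 into a $24,000 phase-out range, leaving 3,600/24,000 of the credit: $5,300 × 3,600/24,000 = $795.
Caregiver Credit: $58,100 is at or below the $313,900 threshold, so the full $5,500 applies.
Tuition Credit: 24% of the $46,000 excess over $12,100 is $11,040 ≥ base, so the credit is $0.
Total: $795 + $5,500 + $0 = $6,295.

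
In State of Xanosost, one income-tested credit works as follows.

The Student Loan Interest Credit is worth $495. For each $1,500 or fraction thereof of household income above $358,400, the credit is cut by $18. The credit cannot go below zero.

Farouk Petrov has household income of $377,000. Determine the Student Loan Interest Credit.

Student Loan Interest Credit: income exceeds $358,400 by $18,600, which is 13 full-or-partial $1,500 increments; reduction = 13 × $18 = $234, leaving $261.

$261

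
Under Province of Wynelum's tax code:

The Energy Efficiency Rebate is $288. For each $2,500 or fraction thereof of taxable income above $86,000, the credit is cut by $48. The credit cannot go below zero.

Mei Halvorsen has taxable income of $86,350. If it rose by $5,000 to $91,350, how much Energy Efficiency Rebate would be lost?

At $86,350 — income exceeds $86,000 by $350, which is 1 full-or-partial $2,500 increment; reduction = 1 × $48 = $48, leaving $240.
At $91,350 — income exceeds $86,000 by $5,350, which is 3 full-or-partial $2,500 increments; reduction = 3 × $48 = $144, leaving $144.
Lost: $240 − $144 = $96.

$96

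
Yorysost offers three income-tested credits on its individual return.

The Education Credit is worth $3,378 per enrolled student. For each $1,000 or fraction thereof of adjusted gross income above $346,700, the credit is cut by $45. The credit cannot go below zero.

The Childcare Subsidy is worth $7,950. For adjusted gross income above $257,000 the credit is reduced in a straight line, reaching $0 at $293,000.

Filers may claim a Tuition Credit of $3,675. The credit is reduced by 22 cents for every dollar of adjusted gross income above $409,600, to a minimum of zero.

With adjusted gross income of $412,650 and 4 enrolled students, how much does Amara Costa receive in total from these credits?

Education Credit: base = 4 × $3,378 = $13,512. income exceeds $346,700 by $65,950, which is 66 full-or-partial $1,000 increments; reduction = 66 × $45 = $2,970, leaving $10,542.
Childcare Subsidy: $412,650 is at or above $293,000, so the credit is $0.
Tuition Credit: 22% of the $3,050 excess over $409,600 is $671; credit = $3,675 − $671 = $3,004.
Total: $10,542 + $0 + $3,004 = $13,546.

$13,546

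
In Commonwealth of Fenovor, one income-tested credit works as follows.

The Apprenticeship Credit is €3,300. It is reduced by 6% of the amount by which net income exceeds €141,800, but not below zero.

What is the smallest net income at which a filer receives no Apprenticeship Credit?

The credit falls by 6% of each euro above €141,800, so it reaches zero when the excess is €3,300 / 6% = €55,000: income = €141,800 + €55,000 = €196,800.

€196,800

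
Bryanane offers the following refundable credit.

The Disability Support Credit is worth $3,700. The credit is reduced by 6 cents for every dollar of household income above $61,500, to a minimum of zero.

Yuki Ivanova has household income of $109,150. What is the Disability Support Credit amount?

Disability Support Credit: 6% of the $47,650 excess over $61,500 is $2,859; credit = $3,700 − $2,859 = $841.

$841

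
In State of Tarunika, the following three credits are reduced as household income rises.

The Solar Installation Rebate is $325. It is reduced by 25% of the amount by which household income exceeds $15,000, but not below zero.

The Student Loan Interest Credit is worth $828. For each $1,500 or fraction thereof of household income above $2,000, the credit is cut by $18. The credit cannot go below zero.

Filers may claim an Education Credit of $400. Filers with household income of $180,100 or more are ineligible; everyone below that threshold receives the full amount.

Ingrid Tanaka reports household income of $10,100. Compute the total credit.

$1,445

Solar Installation Rebate: $10,100 is at or below the $15,000 threshold, so the full $325 applies.
Student Loan Interest Credit: income exceeds $2,000 by $8,100, which is 6 full-or-partial $1,500 increments; reduction = 6 × $18 = $108, leaving $720.
Education Credit: $10,100 is below the $180,100 cutoff, so the full $400 applies.
Total: $325 + $720 + $400 = $1,445.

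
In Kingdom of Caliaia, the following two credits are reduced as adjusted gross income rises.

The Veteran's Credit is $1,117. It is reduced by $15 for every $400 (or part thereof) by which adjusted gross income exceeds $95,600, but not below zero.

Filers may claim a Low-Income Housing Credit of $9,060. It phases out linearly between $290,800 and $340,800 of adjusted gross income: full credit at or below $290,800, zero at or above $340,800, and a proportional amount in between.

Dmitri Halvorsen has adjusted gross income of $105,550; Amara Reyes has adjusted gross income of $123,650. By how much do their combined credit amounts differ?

Dmitri ($105,550): Veteran's Credit: income exceeds $95,600 by $9,950, which is 25 full-or-partial $400 increments; reduction = 25 × $15 = $375, leaving $742. Low-Income Housing Credit: $105,550 is at or below the $290,800 threshold, so the full $9,060 applies. total $742 + $9,060 = $9,802
Amara ($123,650): Veteran's Credit: income exceeds $95,600 by $28,050, which is 71 full-or-partial $400 increments; reduction = 71 × $15 = $1,065, leaving $52. Low-Income Housing Credit: $123,650 is at or below the $290,800 threshold, so the full $9,060 applies. total $52 + $9,060 = $9,112
Difference: |$9,802 − $9,112| = $690.

$690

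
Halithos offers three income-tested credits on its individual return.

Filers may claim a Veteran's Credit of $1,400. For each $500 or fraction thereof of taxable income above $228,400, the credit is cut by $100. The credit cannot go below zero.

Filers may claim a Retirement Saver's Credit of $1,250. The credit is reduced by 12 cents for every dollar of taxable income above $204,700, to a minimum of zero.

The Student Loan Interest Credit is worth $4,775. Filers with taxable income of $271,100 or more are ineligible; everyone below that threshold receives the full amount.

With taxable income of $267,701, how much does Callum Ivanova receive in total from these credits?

Veteran's Credit: income exceeds $228,400 by $39,301 → 79 increments × $100 = $7,900 ≥ base, so the credit is $0.
Retirement Saver's Credit: 12% of the $63,001 excess over $204,700 is $7,560.12 ≥ base, so the credit is $0.
Student Loan Interest Credit: $267,701 is below the $271,100 cutoff, so the full $4,775 applies.
Total: $0 + $0 + $4,775 = $4,775.

$4,775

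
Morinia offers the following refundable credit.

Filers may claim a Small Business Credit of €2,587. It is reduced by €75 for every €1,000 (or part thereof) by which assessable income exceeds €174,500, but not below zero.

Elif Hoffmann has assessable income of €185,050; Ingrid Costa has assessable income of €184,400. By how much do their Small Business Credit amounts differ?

Elif (€185,050): Small Business Credit: income exceeds €174,500 by €10,550, which is 11 full-or-partial €1,000 increments; reduction = 11 × €75 = €825, leaving €1,762.
Ingrid (€184,400): Small Business Credit: income exceeds €174,500 by €9,900, which is 10 full-or-partial €1,000 increments; reduction = 10 × €75 = €750, leaving €1,837.
Difference: |€1,762 − €1,837| = €75.

€75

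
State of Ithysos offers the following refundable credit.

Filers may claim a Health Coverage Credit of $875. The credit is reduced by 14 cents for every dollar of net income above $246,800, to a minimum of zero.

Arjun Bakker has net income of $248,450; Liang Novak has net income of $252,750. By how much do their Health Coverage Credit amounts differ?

$602

Arjun ($248,450): Health Coverage Credit: 14% of the $1,650 excess over $246,800 is $231; credit = $875 − $231 = $644.
Liang ($252,750): Health Coverage Credit: 14% of the $5,950 excess over $246,800 is $833; credit = $875 − $833 = $42.
Difference: |$644 − $42| = $602.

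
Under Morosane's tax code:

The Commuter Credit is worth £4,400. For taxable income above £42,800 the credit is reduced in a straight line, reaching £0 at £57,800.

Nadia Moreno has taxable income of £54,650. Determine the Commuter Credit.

Commuter Credit: £54,650 is £11,850 into a £15,000 phase-out range, leaving 3,150/15,000 of the credit: £4,400 × 3,150/15,000 = £924.

£924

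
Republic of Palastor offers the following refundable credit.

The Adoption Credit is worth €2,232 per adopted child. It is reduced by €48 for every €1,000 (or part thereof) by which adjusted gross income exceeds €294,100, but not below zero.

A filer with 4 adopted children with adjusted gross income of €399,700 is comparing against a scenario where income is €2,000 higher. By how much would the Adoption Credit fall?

At €399,700 — base = 4 × €2,232 = €8,928. income exceeds €294,100 by €105,600, which is 106 full-or-partial €1,000 increments; reduction = 106 × €48 = €5,088, leaving €3,840.
At €401,700 — base = 4 × €2,232 = €8,928. income exceeds €294,100 by €107,600, which is 108 full-or-partial €1,000 increments; reduction = 108 × €48 = €5,184, leaving €3,744.
Lost: €3,840 − €3,744 = €96.

€96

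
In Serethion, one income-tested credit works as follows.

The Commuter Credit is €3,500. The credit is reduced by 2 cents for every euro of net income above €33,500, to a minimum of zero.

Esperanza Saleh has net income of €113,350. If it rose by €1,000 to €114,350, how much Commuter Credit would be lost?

At €113,350 — 2% of the €79,850 excess over €33,500 is €1,597; credit = €3,500 − €1,597 = €1,903.
At €114,350 — 2% of the €80,850 excess over €33,500 is €1,617; credit = €3,500 − €1,617 = €1,883.
Lost: €1,903 − €1,883 = €20.

€20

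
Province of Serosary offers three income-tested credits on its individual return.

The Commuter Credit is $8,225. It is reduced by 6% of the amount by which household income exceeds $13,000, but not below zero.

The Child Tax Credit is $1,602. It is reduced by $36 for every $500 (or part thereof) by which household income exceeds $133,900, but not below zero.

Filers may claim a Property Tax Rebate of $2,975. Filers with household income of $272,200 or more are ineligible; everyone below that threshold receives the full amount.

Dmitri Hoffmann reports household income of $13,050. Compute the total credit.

$12,799

Commuter Credit: 6% of the $50 excess over $13,000 is $3; credit = $8,225 − $3 = $8,222.
Child Tax Credit: $13,050 is at or below the $133,900 threshold, so the full $1,602 applies.
Property Tax Rebate: $13,050 is below the $272,200 cutoff, so the full $2,975 applies.
Total: $8,222 + $1,602 + $2,975 = $12,799.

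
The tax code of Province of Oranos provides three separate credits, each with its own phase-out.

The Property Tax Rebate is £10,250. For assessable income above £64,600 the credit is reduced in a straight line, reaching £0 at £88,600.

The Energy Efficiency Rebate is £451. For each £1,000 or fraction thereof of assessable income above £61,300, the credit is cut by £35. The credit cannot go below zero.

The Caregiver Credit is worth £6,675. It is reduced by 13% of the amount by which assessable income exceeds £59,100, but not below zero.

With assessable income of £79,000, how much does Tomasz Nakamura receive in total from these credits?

Property Tax Rebate: £79,000 is £14,400 into a £24,000 phase-out range, leaving 9,600/24,000 of the credit: £10,250 × 9,600/24,000 = £4,100.
Energy Efficiency Rebate: income exceeds £61,300 by £17,700 → 18 increments × £35 = £630 ≥ base, so the credit is £0.
Caregiver Credit: 13% of the £19,900 excess over £59,100 is £2,587; credit = £6,675 − £2,587 = £4,088.
Total: £4,100 + £0 + £4,088 = £8,188.

£8,188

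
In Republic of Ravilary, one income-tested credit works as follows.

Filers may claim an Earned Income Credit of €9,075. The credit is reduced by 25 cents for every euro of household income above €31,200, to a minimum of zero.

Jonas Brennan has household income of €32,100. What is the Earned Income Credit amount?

€8,850

Earned Income Credit: 25% of the €900 excess over €31,200 is €225; credit = €9,075 − €225 = €8,850.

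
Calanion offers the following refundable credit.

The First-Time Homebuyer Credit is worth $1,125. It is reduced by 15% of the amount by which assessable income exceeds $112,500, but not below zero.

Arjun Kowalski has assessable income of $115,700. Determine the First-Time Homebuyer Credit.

First-Time Homebuyer Credit: 15% of the $3,200 excess over $112,500 is $480; credit = $1,125 − $480 = $645.

$645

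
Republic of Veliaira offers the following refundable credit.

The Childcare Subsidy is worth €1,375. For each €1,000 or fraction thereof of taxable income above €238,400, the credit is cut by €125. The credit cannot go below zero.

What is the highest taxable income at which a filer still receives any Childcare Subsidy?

After 10 increments the reduction is 10 × €125 = €1,250, leaving €125; one more increment wipes it out. Increment 10 ends at excess 10 × €1,000 = €10,000, so the highest qualifying income is €238,400 + €10,000 = €248,400.

€248,400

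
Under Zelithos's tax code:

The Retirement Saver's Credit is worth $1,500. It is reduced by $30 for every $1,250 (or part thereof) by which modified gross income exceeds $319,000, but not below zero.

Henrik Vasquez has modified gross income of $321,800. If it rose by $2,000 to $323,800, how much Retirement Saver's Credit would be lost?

At $321,800 — income exceeds $319,000 by $2,800, which is 3 full-or-partial $1,250 increments; reduction = 3 × $30 = $90, leaving $1,410.
At $323,800 — income exceeds $319,000 by $4,800, which is 4 full-or-partial $1,250 increments; reduction = 4 × $30 = $120, leaving $1,380.
Lost: $1,410 − $1,380 = $30.

$30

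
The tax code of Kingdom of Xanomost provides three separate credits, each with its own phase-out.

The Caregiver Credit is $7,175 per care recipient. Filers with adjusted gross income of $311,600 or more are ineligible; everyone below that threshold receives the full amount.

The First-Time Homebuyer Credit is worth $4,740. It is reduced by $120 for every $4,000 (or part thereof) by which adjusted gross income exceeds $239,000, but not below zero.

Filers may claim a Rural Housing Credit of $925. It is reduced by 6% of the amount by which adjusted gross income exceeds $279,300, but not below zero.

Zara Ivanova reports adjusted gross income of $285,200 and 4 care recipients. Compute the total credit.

$32,571

Caregiver Credit: base = 4 × $7,175 = $28,700. $285,200 is below the $311,600 cutoff, so the full $28,700 applies.
First-Time Homebuyer Credit: income exceeds $239,000 by $46,200, which is 12 full-or-partial $4,000 increments; reduction = 12 × $120 = $1,440, leaving $3,300.
Rural Housing Credit: 6% of the $5,900 excess over $279,300 is $354; credit = $925 − $354 = $571.
Total: $28,700 + $3,300 + $571 = $32,571.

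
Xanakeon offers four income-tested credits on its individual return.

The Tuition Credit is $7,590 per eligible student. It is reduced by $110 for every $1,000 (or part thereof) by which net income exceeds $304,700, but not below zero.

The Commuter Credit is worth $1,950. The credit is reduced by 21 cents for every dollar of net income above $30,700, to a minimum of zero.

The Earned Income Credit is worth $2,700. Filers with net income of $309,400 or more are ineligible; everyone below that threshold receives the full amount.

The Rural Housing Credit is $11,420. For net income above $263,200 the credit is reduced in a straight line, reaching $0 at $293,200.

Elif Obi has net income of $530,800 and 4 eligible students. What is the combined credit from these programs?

$5,390

Tuition Credit: base = 4 × $7,590 = $30,360. income exceeds $304,700 by $226,100, which is 227 full-or-partial $1,000 increments; reduction = 227 × $110 = $24,970, leaving $5,390.
Commuter Credit: 21% of the $500,100 excess over $30,700 is $105,021 ≥ base, so the credit is $0.
Earned Income Credit: $530,800 meets or exceeds the $309,400 cutoff, so the credit is $0.
Rural Housing Credit: $530,800 is at or above $293,200, so the credit is $0.
Total: $5,390 + $0 + $0 + $0 = $5,390.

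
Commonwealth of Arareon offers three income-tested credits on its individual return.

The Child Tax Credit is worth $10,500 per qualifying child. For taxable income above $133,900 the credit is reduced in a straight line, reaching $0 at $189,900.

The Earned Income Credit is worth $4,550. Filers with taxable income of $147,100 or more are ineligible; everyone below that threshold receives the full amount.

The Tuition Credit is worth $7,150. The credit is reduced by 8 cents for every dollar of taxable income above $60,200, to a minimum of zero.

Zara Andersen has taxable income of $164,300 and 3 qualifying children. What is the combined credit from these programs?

Child Tax Credit: base = 3 × $10,500 = $31,500. $164,300 is $30,400 into a $56,000 phase-out range, leaving 25,600/56,000 of the credit: $31,500 × 25,600/56,000 = $14,400.
Earned Income Credit: $164,300 meets or exceeds the $147,100 cutoff, so the credit is $0.
Tuition Credit: 8% of the $104,100 excess over $60,200 is $8,328 ≥ base, so the credit is $0.
Total: $14,400 + $0 + $0 = $14,400.

$14,400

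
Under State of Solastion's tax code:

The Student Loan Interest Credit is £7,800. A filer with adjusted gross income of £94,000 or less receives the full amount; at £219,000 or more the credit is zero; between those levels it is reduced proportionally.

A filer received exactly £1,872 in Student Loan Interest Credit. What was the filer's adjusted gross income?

£189,000

£1,872 is 1,872/7,800 of the full £7,800, so 5,928/7,800 of the £125,000 range has been used: income = £94,000 + £125,000 × 5,928/7,800 = £189,000.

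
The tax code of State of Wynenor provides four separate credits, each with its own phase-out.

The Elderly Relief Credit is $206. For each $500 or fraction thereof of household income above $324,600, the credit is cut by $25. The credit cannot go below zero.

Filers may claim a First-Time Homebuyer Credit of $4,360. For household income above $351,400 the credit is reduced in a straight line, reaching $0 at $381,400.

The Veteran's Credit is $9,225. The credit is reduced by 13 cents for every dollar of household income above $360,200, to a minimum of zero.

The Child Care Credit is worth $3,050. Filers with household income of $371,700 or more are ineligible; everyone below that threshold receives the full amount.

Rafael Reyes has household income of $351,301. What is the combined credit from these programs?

Elderly Relief Credit: income exceeds $324,600 by $26,701 → 54 increments × $25 = $1,350 ≥ base, so the credit is $0.
First-Time Homebuyer Credit: $351,301 is at or below the $351,400 threshold, so the full $4,360 applies.
Veteran's Credit: $351,301 is at or below the $360,200 threshold, so the full $9,225 applies.
Child Care Credit: $351,301 is below the $371,700 cutoff, so the full $3,050 applies.
Total: $0 + $4,360 + $9,225 + $3,050 = $16,635.

$16,635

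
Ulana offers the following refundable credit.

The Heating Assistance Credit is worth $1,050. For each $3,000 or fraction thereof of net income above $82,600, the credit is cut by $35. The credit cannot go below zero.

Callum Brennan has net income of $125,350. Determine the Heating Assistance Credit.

Heating Assistance Credit: income exceeds $82,600 by $42,750, which is 15 full-or-partial $3,000 increments; reduction = 15 × $35 = $525, leaving $525.

$525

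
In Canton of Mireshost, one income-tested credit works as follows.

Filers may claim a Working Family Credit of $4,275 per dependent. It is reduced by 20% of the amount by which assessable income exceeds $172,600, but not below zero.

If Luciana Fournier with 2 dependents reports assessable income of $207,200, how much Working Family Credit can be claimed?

Working Family Credit: base = 2 × $4,275 = $8,550. 20% of the $34,600 excess over $172,600 is $6,920; credit = $8,550 − $6,920 = $1,630.

$1,630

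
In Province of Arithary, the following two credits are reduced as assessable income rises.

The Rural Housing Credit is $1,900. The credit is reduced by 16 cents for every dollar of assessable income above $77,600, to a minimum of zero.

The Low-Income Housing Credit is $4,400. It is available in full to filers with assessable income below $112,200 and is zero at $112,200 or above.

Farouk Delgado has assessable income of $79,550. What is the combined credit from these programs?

$5,988

Rural Housing Credit: 16% of the $1,950 excess over $77,600 is $312; credit = $1,900 − $312 = $1,588.
Low-Income Housing Credit: $79,550 is below the $112,200 cutoff, so the full $4,400 applies.
Total: $1,588 + $4,400 = $5,988.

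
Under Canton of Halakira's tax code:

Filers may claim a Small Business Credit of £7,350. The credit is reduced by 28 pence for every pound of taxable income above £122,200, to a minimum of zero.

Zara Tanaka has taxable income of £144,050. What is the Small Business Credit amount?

Small Business Credit: 28% of the £21,850 excess over £122,200 is £6,118; credit = £7,350 − £6,118 = £1,232.

£1,232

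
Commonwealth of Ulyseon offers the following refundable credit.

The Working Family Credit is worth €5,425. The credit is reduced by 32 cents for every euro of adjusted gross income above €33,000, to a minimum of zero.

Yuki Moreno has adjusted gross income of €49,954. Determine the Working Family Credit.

€0

Working Family Credit: 32% of the €16,954 excess over €33,000 is €5,425.28 ≥ base, so the credit is €0.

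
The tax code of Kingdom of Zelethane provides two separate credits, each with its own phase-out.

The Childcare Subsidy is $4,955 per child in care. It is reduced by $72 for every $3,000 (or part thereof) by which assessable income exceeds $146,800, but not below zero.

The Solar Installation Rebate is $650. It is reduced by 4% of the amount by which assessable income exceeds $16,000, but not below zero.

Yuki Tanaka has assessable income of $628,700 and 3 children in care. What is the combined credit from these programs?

Childcare Subsidy: base = 3 × $4,955 = $14,865. income exceeds $146,800 by $481,900, which is 161 full-or-partial $3,000 increments; reduction = 161 × $72 = $11,592, leaving $3,273.
Solar Installation Rebate: 4% of the $612,700 excess over $16,000 is $24,508 ≥ base, so the credit is $0.
Total: $3,273 + $0 = $3,273.

$3,273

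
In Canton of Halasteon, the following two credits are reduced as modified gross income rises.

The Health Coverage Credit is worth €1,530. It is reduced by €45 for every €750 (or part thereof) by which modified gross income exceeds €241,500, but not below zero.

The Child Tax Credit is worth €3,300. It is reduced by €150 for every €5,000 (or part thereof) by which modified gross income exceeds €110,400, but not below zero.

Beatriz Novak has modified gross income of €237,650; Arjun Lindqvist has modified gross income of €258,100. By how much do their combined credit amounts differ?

Beatriz (€237,650): Health Coverage Credit: €237,650 is at or below the €241,500 threshold, so the full €1,530 applies. Child Tax Credit: income exceeds €110,400 by €127,250 → 26 increments × €150 = €3,900 ≥ base, so the credit is €0. total €1,530 + €0 = €1,530
Arjun (€258,100): Health Coverage Credit: income exceeds €241,500 by €16,600, which is 23 full-or-partial €750 increments; reduction = 23 × €45 = €1,035, leaving €495. Child Tax Credit: income exceeds €110,400 by €147,700 → 30 increments × €150 = €4,500 ≥ base, so the credit is €0. total €495 + €0 = €495
Difference: |€1,530 − €495| = €1,035.

€1,035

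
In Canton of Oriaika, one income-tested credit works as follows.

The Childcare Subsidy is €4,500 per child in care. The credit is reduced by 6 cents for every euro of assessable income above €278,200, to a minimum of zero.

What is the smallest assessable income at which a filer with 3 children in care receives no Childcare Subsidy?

€503,200

Full credit = 3 × €4,500 = €13,500.
The credit falls by 6% of each euro above €278,200, so it reaches zero when the excess is €13,500 / 6% = €225,000: income = €278,200 + €225,000 = €503,200.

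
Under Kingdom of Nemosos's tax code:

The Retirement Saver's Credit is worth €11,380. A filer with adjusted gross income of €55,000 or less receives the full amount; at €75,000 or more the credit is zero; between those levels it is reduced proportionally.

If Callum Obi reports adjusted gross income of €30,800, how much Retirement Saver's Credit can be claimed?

€11,380

Retirement Saver's Credit: €30,800 is at or below the €55,000 threshold, so the full €11,380 applies.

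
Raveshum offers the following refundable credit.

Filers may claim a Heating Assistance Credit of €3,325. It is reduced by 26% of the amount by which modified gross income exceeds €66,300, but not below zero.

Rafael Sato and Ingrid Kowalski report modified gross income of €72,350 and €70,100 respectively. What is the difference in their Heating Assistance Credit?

Rafael (€72,350): Heating Assistance Credit: 26% of the €6,050 excess over €66,300 is €1,573; credit = €3,325 − €1,573 = €1,752.
Ingrid (€70,100): Heating Assistance Credit: 26% of the €3,800 excess over €66,300 is €988; credit = €3,325 − €988 = €2,337.
Difference: |€1,752 − €2,337| = €585.

€585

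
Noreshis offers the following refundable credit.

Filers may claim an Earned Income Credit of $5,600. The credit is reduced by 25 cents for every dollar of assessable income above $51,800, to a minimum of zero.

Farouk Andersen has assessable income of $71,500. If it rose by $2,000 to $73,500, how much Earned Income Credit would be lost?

$500

At $71,500 — 25% of the $19,700 excess over $51,800 is $4,925; credit = $5,600 − $4,925 = $675.
At $73,500 — 25% of the $21,700 excess over $51,800 is $5,425; credit = $5,600 − $5,425 = $175.
Lost: $675 − $175 = $500.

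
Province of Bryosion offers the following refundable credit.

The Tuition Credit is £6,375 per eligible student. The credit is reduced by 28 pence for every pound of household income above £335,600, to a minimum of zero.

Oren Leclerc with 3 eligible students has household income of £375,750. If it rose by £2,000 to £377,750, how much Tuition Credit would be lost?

At £375,750 — base = 3 × £6,375 = £19,125. 28% of the £40,150 excess over £335,600 is £11,242; credit = £19,125 − £11,242 = £7,883.
At £377,750 — base = 3 × £6,375 = £19,125. 28% of the £42,150 excess over £335,600 is £11,802; credit = £19,125 − £11,802 = £7,323.
Lost: £7,883 − £7,323 = £560.

£560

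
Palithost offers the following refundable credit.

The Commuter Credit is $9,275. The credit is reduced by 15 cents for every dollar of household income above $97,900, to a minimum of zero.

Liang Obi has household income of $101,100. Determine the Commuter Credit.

Commuter Credit: 15% of the $3,200 excess over $97,900 is $480; credit = $9,275 − $480 = $8,795.

$8,795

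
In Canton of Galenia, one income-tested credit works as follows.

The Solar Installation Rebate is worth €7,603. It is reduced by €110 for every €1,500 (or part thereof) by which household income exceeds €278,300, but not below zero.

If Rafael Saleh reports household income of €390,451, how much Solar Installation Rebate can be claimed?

Solar Installation Rebate: income exceeds €278,300 by €112,151 → 75 increments × €110 = €8,250 ≥ base, so the credit is €0.

€0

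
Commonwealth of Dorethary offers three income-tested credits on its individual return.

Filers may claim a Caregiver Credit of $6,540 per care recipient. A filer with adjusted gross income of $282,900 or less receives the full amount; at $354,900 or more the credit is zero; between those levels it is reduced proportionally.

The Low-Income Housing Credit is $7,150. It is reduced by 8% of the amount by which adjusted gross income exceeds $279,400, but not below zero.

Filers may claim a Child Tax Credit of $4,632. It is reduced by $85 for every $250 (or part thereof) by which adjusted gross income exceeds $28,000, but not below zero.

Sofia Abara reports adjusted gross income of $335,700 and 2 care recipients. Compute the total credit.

$6,134

Caregiver Credit: base = 2 × $6,540 = $13,080. $335,700 is $52,800 into a $72,000 phase-out range, leaving 19,200/72,000 of the credit: $13,080 × 19,200/72,000 = $3,488.
Low-Income Housing Credit: 8% of the $56,300 excess over $279,400 is $4,504; credit = $7,150 − $4,504 = $2,646.
Child Tax Credit: income exceeds $28,000 by $307,700 → 1231 increments × $85 = $104,635 ≥ base, so the credit is $0.
Total: $3,488 + $2,646 + $0 = $6,134.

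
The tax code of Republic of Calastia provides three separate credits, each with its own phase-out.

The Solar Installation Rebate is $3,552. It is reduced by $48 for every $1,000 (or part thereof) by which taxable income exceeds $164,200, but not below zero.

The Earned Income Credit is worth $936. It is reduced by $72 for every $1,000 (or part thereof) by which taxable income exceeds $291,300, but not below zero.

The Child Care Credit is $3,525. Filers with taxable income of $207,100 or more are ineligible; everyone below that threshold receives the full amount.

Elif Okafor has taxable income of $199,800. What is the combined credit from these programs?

Solar Installation Rebate: income exceeds $164,200 by $35,600, which is 36 full-or-partial $1,000 increments; reduction = 36 × $48 = $1,728, leaving $1,824.
Earned Income Credit: $199,800 is at or below the $291,300 threshold, so the full $936 applies.
Child Care Credit: $199,800 is below the $207,100 cutoff, so the full $3,525 applies.
Total: $1,824 + $936 + $3,525 = $6,285.

$6,285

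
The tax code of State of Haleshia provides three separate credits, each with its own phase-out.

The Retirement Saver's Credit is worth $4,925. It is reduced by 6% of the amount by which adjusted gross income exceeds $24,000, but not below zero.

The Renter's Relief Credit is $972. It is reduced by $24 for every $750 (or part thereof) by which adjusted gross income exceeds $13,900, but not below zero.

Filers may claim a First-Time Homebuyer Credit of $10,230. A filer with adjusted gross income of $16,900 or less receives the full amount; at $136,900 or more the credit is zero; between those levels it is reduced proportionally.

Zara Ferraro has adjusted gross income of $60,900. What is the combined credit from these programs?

$9,190

Retirement Saver's Credit: 6% of the $36,900 excess over $24,000 is $2,214; credit = $4,925 − $2,214 = $2,711.
Renter's Relief Credit: income exceeds $13,900 by $47,000 → 63 increments × $24 = $1,512 ≥ base, so the credit is $0.
First-Time Homebuyer Credit: $60,900 is $44,000 into a $120,000 phase-out range, leaving 76,000/120,000 of the credit: $10,230 × 76,000/120,000 = $6,479.
Total: $2,711 + $0 + $6,479 = $9,190.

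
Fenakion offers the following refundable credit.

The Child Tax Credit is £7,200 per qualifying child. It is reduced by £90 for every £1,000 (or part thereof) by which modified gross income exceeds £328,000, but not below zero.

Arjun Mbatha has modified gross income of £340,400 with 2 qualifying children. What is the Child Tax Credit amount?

Child Tax Credit: base = 2 × £7,200 = £14,400. income exceeds £328,000 by £12,400, which is 13 full-or-partial £1,000 increments; reduction = 13 × £90 = £1,170, leaving £13,230.

£13,230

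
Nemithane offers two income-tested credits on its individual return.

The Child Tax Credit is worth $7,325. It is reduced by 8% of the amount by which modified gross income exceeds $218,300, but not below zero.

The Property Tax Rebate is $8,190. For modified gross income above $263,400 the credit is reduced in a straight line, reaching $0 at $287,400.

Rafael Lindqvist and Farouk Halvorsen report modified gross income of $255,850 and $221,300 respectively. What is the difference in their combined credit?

Rafael ($255,850): Child Tax Credit: 8% of the $37,550 excess over $218,300 is $3,004; credit = $7,325 − $3,004 = $4,321. Property Tax Rebate: $255,850 is at or below the $263,400 threshold, so the full $8,190 applies. total $4,321 + $8,190 = $12,511
Farouk ($221,300): Child Tax Credit: 8% of the $3,000 excess over $218,300 is $240; credit = $7,325 − $240 = $7,085. Property Tax Rebate: $221,300 is at or below the $263,400 threshold, so the full $8,190 applies. total $7,085 + $8,190 = $15,275
Difference: |$12,511 − $15,275| = $2,764.

$2,764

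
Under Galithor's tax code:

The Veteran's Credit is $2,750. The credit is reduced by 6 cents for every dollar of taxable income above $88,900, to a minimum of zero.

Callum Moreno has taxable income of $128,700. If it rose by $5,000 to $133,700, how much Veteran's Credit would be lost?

$300

At $128,700 — 6% of the $39,800 excess over $88,900 is $2,388; credit = $2,750 − $2,388 = $362.
At $133,700 — 6% of the $44,800 excess over $88,900 is $2,688; credit = $2,750 − $2,688 = $62.
Lost: $362 − $62 = $300.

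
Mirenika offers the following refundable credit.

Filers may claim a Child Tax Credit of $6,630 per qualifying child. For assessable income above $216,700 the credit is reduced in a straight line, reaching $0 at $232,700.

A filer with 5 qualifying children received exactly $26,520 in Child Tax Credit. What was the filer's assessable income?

Full credit = 5 × $6,630 = $33,150.
$26,520 is 26,520/33,150 of the full $33,150, so 6,630/33,150 of the $16,000 range has been used: income = $216,700 + $16,000 × 6,630/33,150 = $219,900.

$219,900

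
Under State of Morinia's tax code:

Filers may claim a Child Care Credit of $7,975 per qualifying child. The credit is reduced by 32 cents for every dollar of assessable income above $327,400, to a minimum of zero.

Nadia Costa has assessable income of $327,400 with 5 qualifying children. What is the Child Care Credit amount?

$39,875

Child Care Credit: base = 5 × $7,975 = $39,875. $327,400 is at or below the $327,400 threshold, so the full $39,875 applies.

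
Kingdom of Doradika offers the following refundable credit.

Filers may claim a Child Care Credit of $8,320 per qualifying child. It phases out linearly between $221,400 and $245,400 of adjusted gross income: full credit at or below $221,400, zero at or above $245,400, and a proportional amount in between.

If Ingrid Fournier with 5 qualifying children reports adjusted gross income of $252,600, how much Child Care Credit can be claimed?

$0

Child Care Credit: base = 5 × $8,320 = $41,600. $252,600 is at or above $245,400, so the credit is $0.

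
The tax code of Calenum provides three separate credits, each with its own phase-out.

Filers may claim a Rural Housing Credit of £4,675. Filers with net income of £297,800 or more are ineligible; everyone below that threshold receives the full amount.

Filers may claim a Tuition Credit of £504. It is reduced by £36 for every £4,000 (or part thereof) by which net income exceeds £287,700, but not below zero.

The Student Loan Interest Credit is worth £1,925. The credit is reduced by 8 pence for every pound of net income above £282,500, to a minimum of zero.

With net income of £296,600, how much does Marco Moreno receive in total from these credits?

Rural Housing Credit: £296,600 is below the £297,800 cutoff, so the full £4,675 applies.
Tuition Credit: income exceeds £287,700 by £8,900, which is 3 full-or-partial £4,000 increments; reduction = 3 × £36 = £108, leaving £396.
Student Loan Interest Credit: 8% of the £14,100 excess over £282,500 is £1,128; credit = £1,925 − £1,128 = £797.
Total: £4,675 + £396 + £797 = £5,868.

£5,868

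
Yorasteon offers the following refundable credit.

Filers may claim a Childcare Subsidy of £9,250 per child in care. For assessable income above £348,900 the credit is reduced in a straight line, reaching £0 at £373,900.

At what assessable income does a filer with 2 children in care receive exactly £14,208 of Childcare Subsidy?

Full credit = 2 × £9,250 = £18,500.
£14,208 is 14,208/18,500 of the full £18,500, so 4,292/18,500 of the £25,000 range has been used: income = £348,900 + £25,000 × 4,292/18,500 = £354,700.

£354,700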